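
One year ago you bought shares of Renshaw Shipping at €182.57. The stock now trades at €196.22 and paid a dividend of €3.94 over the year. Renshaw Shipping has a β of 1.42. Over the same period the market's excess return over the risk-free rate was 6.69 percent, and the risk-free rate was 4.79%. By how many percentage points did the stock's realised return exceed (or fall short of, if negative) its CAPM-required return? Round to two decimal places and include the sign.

Realised HPR = (P1 + D1 − P0) / P0 = (196.22 + 3.94 − 182.57) / 182.57 = 17.59 / 182.57 = 9.6347%
CAPM required = R_f + β·MRP = 4.79% + 1.42 × 6.69% = 14.2898%
α = realised − required = 9.6347% − 14.2898% = -4.66%

-4.66%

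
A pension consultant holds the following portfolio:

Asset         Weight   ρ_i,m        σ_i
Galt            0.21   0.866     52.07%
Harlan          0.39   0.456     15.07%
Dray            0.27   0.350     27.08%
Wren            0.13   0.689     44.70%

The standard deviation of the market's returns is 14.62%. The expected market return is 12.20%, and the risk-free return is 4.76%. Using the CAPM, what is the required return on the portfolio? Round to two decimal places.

β_Galt = 0.866 × 52.07% / 14.62% = 3.0843
β_Harlan = 0.456 × 15.07% / 14.62% = 0.4700
β_Dray = 0.350 × 27.08% / 14.62% = 0.6483
β_Wren = 0.689 × 44.70% / 14.62% = 2.1066
β_P = Σ w_i β_i = 0.21×3.0843 + 0.39×0.4700 + 0.27×0.6483 + 0.13×2.1066 = 1.2799
MRP = 12.20% − 4.76% = 7.44%
E(R_P) = R_f + β_P × MRP = 4.76% + 1.2799 × 7.44% = 14.28%

14.28%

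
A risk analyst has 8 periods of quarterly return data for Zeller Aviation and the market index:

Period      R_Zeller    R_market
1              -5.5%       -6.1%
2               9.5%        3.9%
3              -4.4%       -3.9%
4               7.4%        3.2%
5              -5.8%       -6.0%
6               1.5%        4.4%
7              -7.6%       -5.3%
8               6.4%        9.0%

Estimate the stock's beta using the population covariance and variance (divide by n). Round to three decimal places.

Mean R_i = (-5.5 + 9.5 − 4.4 + 7.4 − 5.8 + 1.5 − 7.6 + 6.4) / 8 = 0.1875%
Mean R_m = (-6.1 + 3.9 − 3.9 + 3.2 − 6.0 + 4.4 − 5.3 + 9.0) / 8 = -0.1000%
Σ(R_i − R̄_i)(R_m − R̄_m) = 250.8700  ⇒  Cov = 250.8700 / 8 = 31.3588
Σ(R_m − R̄_m)² = 242.2400  ⇒  Var(R_m) = 242.2400 / 8 = 30.2800
β = Cov / Var(R_m) = 31.3588 / 30.2800 = 1.0356

1.036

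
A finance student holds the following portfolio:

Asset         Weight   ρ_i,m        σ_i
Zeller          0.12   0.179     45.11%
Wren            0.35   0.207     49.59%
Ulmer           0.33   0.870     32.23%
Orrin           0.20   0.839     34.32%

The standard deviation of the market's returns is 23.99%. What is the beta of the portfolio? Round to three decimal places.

0.816

β_Zeller = 0.179 × 45.11% / 23.99% = 0.3366
β_Wren = 0.207 × 49.59% / 23.99% = 0.4279
β_Ulmer = 0.870 × 32.23% / 23.99% = 1.1688
β_Orrin = 0.839 × 34.32% / 23.99% = 1.2003
β_P = Σ w_i β_i = 0.12×0.3366 + 0.35×0.4279 + 0.33×1.1688 + 0.20×1.2003 = 0.8159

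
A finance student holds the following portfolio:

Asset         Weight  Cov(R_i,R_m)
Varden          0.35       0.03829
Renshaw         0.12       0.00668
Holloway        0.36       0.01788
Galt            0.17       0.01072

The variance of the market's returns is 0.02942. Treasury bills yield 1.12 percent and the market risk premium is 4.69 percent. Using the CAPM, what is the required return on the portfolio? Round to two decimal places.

4.70%

β_Varden = 0.03829 / 0.02942 = 1.3015
β_Renshaw = 0.00668 / 0.02942 = 0.2271
β_Holloway = 0.01788 / 0.02942 = 0.6077
β_Galt = 0.01072 / 0.02942 = 0.3644
β_P = Σ w_i β_i = 0.35×1.3015 + 0.12×0.2271 + 0.36×0.6077 + 0.17×0.3644 = 0.7635
E(R_P) = R_f + β_P × MRP = 1.12% + 0.7635 × 4.69% = 4.70%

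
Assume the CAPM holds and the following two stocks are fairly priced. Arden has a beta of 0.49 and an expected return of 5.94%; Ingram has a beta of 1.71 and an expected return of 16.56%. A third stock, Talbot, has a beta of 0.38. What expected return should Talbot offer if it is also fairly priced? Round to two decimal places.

MRP (SML slope) = (16.56% − 5.94%) / (1.71 − 0.49) = 10.62% / 1.22 = 8.7049%
R_f (intercept) = 5.94% − 0.49 × 8.7049% = 1.6746%
E(R_Talbot) = R_f + β × MRP = 1.6746% + 0.38 × 8.7049% = 4.98%

4.98%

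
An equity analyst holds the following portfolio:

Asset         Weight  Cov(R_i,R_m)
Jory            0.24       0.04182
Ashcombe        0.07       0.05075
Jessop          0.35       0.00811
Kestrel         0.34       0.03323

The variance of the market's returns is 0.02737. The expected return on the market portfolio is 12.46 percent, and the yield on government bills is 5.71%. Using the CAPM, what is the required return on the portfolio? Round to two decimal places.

β_Jory = 0.04182 / 0.02737 = 1.5280
β_Ashcombe = 0.05075 / 0.02737 = 1.8542
β_Jessop = 0.00811 / 0.02737 = 0.2963
β_Kestrel = 0.03323 / 0.02737 = 1.2141
β_P = Σ w_i β_i = 0.24×1.5280 + 0.07×1.8542 + 0.35×0.2963 + 0.34×1.2141 = 1.0130
MRP = 12.46% − 5.71% = 6.75%
E(R_P) = R_f + β_P × MRP = 5.71% + 1.0130 × 6.75% = 12.55%

12.55%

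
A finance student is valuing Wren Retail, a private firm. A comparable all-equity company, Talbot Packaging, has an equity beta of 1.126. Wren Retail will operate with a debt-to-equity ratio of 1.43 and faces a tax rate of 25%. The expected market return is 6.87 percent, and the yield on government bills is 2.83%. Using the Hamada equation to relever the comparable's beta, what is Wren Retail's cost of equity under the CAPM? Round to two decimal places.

12.26%

β_L = β_U × [1 + (1 − t)(D/E)] = 1.126 × [1 + (1 − 0.25) × 1.43]
    = 1.126 × [1 + 0.75 × 1.43] = 1.126 × 2.0725 = 2.3336
MRP = 6.87% − 2.83% = 4.04%
E(R) = R_f + β_L × MRP = 2.83% + 2.3336 × 4.04% = 12.26%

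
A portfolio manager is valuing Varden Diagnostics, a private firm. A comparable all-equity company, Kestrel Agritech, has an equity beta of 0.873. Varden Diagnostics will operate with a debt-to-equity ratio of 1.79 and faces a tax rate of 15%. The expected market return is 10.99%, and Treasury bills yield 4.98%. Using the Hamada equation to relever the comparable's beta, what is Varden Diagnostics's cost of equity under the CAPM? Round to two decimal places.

18.21%

β_L = β_U × [1 + (1 − t)(D/E)] = 0.873 × [1 + (1 − 0.15) × 1.79]
    = 0.873 × [1 + 0.85 × 1.79] = 0.873 × 2.5215 = 2.2013
MRP = 10.99% − 4.98% = 6.01%
E(R) = R_f + β_L × MRP = 4.98% + 2.2013 × 6.01% = 18.21%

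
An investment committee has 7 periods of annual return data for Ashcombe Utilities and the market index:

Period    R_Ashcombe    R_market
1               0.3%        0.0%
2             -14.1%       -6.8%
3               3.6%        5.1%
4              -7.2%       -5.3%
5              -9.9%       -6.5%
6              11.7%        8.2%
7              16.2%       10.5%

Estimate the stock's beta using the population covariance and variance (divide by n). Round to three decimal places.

Mean R_i = (0.3 − 14.1 + 3.6 − 7.2 − 9.9 + 11.7 + 16.2) / 7 = 0.0857%
Mean R_m = (0.0 − 6.8 + 5.1 − 5.3 − 6.5 + 8.2 + 10.5) / 7 = 0.7429%
Σ(R_i − R̄_i)(R_m − R̄_m) = 482.3443  ⇒  Cov = 482.3443 / 7 = 68.9063
Σ(R_m − R̄_m)² = 316.2171  ⇒  Var(R_m) = 316.2171 / 7 = 45.1739
β = Cov / Var(R_m) = 68.9063 / 45.1739 = 1.5254

1.525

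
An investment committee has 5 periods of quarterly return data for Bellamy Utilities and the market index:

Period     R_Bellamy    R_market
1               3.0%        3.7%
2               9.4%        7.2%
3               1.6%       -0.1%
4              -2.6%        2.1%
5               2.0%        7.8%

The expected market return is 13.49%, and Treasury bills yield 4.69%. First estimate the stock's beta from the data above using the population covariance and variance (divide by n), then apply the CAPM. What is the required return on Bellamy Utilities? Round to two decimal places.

11.19%

Mean R_i = (3.0 + 9.4 + 1.6 − 2.6 + 2.0) / 5 = 2.6800%
Mean R_m = (3.7 + 7.2 − 0.1 + 2.1 + 7.8) / 5 = 4.1400%
Σ(R_i − R̄_i)(R_m − R̄_m) = 33.2840  ⇒  Cov = 33.2840 / 5 = 6.6568
Σ(R_m − R̄_m)² = 45.0920  ⇒  Var(R_m) = 45.0920 / 5 = 9.0184
β = Cov / Var(R_m) = 6.6568 / 9.0184 = 0.7381
MRP = 13.49% − 4.69% = 8.80%
E(R) = R_f + β × MRP = 4.69% + 0.7381 × 8.80% = 11.19%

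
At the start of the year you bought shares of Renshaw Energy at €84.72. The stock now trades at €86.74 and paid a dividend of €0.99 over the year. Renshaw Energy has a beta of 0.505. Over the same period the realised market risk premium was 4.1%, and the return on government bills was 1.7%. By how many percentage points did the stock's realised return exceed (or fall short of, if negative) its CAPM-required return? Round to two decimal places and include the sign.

-0.22%

Realised HPR = (P1 + D1 − P0) / P0 = (86.74 + 0.99 − 84.72) / 84.72 = 3.01 / 84.72 = 3.5529%
CAPM required = R_f + β·MRP = 1.7% + 0.505 × 4.1% = 3.7705%
α = realised − required = 3.5529% − 3.7705% = -0.22%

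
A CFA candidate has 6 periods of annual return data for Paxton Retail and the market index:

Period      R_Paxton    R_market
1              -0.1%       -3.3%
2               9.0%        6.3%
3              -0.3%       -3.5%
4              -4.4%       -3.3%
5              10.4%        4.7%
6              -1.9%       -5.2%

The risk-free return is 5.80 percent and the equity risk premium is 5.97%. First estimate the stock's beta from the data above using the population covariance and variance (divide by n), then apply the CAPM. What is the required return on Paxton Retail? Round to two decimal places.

12.80%

Mean R_i = (-0.1 + 9.0 − 0.3 − 4.4 + 10.4 − 1.9) / 6 = 2.1167%
Mean R_m = (-3.3 + 6.3 − 3.5 − 3.3 + 4.7 − 5.2) / 6 = -0.7167%
Σ(R_i − R̄_i)(R_m − R̄_m) = 140.4617  ⇒  Cov = 140.4617 / 6 = 23.4103
Σ(R_m − R̄_m)² = 119.7683  ⇒  Var(R_m) = 119.7683 / 6 = 19.9614
β = Cov / Var(R_m) = 23.4103 / 19.9614 = 1.1728
E(R) = R_f + β × MRP = 5.80% + 1.1728 × 5.97% = 12.80%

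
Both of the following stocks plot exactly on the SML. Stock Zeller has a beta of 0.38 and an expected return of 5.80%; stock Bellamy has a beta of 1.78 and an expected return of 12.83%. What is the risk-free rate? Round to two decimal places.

Both satisfy E(R) = R_f + β·MRP, so the slope of the SML is
MRP = (12.83% − 5.80%) / (1.78 − 0.38) = 7.03% / 1.40 = 5.0214%
R_f = E(R_Zeller) − β_Zeller·MRP = 5.80% − 0.38 × 5.0214% = 3.8919%

3.89%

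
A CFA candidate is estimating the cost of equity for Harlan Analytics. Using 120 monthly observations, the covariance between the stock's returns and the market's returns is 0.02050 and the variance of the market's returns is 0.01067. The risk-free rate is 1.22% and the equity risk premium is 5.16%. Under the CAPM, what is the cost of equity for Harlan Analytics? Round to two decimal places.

11.13%

β = Cov(R_i, R_m) / Var(R_m) = 0.02050 / 0.01067 = 1.9213
E(R) = R_f + β × MRP = 1.22% + 1.9213 × 5.16% = 11.13%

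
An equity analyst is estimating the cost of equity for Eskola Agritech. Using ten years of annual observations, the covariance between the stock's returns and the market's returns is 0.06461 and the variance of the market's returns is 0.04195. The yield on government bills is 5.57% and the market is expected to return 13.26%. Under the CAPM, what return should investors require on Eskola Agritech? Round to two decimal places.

17.41%

β = Cov(R_i, R_m) / Var(R_m) = 0.06461 / 0.04195 = 1.5402
MRP = 13.26% − 5.57% = 7.69%
E(R) = R_f + β × MRP = 5.57% + 1.5402 × 7.69% = 17.41%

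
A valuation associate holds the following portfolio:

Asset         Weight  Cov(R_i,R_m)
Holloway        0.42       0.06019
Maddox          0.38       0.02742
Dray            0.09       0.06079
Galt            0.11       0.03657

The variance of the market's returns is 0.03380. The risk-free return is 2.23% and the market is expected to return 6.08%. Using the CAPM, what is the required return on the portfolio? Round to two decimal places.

7.38%

β_Holloway = 0.06019 / 0.03380 = 1.7808
β_Maddox = 0.02742 / 0.03380 = 0.8112
β_Dray = 0.06079 / 0.03380 = 1.7985
β_Galt = 0.03657 / 0.03380 = 1.0820
β_P = Σ w_i β_i = 0.42×1.7808 + 0.38×0.8112 + 0.09×1.7985 + 0.11×1.0820 = 1.3371
MRP = 6.08% − 2.23% = 3.85%
E(R_P) = R_f + β_P × MRP = 2.23% + 1.3371 × 3.85% = 7.38%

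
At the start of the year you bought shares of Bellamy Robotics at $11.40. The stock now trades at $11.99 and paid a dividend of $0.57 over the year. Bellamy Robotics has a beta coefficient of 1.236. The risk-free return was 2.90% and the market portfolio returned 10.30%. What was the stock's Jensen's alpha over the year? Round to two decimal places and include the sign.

-1.87%

Realised HPR = (P1 + D1 − P0) / P0 = (11.99 + 0.57 − 11.40) / 11.40 = 1.16 / 11.40 = 10.1754%
MRP = 10.30% − 2.90% = 7.40%
CAPM required = R_f + β·MRP = 2.90% + 1.236 × 7.40% = 12.04640%
α = realised − required = 10.1754% − 12.04640% = -1.87%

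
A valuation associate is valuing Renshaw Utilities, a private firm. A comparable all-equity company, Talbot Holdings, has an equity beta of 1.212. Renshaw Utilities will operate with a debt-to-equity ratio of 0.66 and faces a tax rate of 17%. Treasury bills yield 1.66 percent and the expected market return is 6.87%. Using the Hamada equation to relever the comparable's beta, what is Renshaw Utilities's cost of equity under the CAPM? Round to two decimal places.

β_L = β_U × [1 + (1 − t)(D/E)] = 1.212 × [1 + (1 − 0.17) × 0.66]
    = 1.212 × [1 + 0.83 × 0.66] = 1.212 × 1.5478 = 1.8759
MRP = 6.87% − 1.66% = 5.21%
E(R) = R_f + β_L × MRP = 1.66% + 1.8759 × 5.21% = 11.43%

11.43%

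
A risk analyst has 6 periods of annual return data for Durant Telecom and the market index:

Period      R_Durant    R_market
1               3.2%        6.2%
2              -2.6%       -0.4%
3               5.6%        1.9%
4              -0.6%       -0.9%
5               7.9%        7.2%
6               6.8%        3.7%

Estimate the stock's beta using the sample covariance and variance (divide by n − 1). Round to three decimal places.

0.962

Mean R_i = (3.2 − 2.6 + 5.6 − 0.6 + 7.9 + 6.8) / 6 = 3.3833%
Mean R_m = (6.2 − 0.4 + 1.9 − 0.9 + 7.2 + 3.7) / 6 = 2.9500%
Σ(R_i − R̄_i)(R_m − R̄_m) = 54.2150  ⇒  Cov = 54.2150 / 5 = 10.8430
Σ(R_m − R̄_m)² = 56.3350  ⇒  Var(R_m) = 56.3350 / 5 = 11.2670
β = Cov / Var(R_m) = 10.8430 / 11.2670 = 0.9624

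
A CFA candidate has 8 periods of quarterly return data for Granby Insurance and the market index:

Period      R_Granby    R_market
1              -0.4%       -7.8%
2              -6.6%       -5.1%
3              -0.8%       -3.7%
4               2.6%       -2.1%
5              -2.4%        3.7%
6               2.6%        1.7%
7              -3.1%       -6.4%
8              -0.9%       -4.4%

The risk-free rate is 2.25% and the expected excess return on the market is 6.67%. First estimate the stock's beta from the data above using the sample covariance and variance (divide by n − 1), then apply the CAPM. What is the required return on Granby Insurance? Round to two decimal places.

Mean R_i = (-0.4 − 6.6 − 0.8 + 2.6 − 2.4 + 2.6 − 3.1 − 0.9) / 8 = -1.1250%
Mean R_m = (-7.8 − 5.1 − 3.7 − 2.1 + 3.7 + 1.7 − 6.4 − 4.4) / 8 = -3.0125%
Σ(R_i − R̄_i)(R_m − R̄_m) = 26.5075  ⇒  Cov = 26.5075 / 7 = 3.7868
Σ(R_m − R̄_m)² = 109.2488  ⇒  Var(R_m) = 109.2488 / 7 = 15.6070
β = Cov / Var(R_m) = 3.7868 / 15.6070 = 0.2426
E(R) = R_f + β × MRP = 2.25% + 0.2426 × 6.67% = 3.87%

3.87%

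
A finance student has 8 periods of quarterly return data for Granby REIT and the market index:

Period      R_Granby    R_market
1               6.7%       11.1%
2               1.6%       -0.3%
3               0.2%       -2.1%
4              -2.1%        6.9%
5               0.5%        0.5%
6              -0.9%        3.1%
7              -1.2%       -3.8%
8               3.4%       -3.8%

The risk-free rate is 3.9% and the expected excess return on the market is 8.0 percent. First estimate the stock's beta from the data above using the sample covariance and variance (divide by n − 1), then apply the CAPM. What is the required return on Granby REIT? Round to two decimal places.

5.37%

Mean R_i = (6.7 + 1.6 + 0.2 − 2.1 + 0.5 − 0.9 − 1.2 + 3.4) / 8 = 1.0250%
Mean R_m = (11.1 − 0.3 − 2.1 + 6.9 + 0.5 + 3.1 − 3.8 − 3.8) / 8 = 1.4500%
Σ(R_i − R̄_i)(R_m − R̄_m) = 36.1900  ⇒  Cov = 36.1900 / 7 = 5.1700
Σ(R_m − R̄_m)² = 197.2400  ⇒  Var(R_m) = 197.2400 / 7 = 28.1771
β = Cov / Var(R_m) = 5.1700 / 28.1771 = 0.1835
E(R) = R_f + β × MRP = 3.9% + 0.1835 × 8.0% = 5.37%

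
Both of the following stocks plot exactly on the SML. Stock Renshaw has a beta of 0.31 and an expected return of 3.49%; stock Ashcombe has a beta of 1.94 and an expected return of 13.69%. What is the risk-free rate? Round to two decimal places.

Both satisfy E(R) = R_f + β·MRP, so the slope of the SML is
MRP = (13.69% − 3.49%) / (1.94 − 0.31) = 10.20% / 1.63 = 6.2577%
R_f = E(R_Renshaw) − β_Renshaw·MRP = 3.49% − 0.31 × 6.2577% = 1.5501%

1.55%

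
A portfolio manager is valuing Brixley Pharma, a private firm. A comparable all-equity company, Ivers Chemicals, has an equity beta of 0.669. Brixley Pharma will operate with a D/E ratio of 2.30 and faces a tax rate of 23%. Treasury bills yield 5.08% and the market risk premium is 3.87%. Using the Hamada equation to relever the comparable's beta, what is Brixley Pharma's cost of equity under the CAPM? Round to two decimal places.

12.25%

β_L = β_U × [1 + (1 − t)(D/E)] = 0.669 × [1 + (1 − 0.23) × 2.30]
    = 0.669 × [1 + 0.77 × 2.30] = 0.669 × 2.7710 = 1.8538
E(R) = R_f + β_L × MRP = 5.08% + 1.8538 × 3.87% = 12.25%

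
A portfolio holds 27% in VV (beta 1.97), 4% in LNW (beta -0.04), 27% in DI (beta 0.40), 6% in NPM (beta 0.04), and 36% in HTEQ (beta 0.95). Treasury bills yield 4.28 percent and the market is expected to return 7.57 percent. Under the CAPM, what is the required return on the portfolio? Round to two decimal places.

β_P = Σ w_i β_i = 0.27×1.97 + 0.04×-0.04 + 0.27×0.40 + 0.06×0.04 + 0.36×0.95 = 0.9827
MRP = 7.57% − 4.28% = 3.29%
E(R_P) = R_f + β_P × MRP = 4.28% + 0.9827 × 3.29% = 7.51%

7.51%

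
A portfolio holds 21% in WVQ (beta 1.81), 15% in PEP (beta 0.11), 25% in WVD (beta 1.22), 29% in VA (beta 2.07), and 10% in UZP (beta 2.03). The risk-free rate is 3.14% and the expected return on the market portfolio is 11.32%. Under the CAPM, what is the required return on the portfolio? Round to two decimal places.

15.45%

β_P = Σ w_i β_i = 0.21×1.81 + 0.15×0.11 + 0.25×1.22 + 0.29×2.07 + 0.10×2.03 = 1.5049
MRP = 11.32% − 3.14% = 8.18%
E(R_P) = R_f + β_P × MRP = 3.14% + 1.5049 × 8.18% = 15.45%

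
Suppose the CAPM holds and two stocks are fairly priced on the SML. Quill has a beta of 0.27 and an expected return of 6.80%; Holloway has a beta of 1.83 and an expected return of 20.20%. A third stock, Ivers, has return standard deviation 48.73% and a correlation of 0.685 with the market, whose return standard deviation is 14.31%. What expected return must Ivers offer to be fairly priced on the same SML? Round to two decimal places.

24.52%

MRP = (20.20% − 6.80%) / (1.83 − 0.27) = 8.5897%
R_f = 6.80% − 0.27 × 8.5897% = 4.4808%
β_Ivers = ρ·σ_i/σ_m = 0.685 × 48.73 / 14.31 = 2.3326
E(R_Ivers) = R_f + β × MRP = 4.4808% + 2.3326 × 8.5897% = 24.52%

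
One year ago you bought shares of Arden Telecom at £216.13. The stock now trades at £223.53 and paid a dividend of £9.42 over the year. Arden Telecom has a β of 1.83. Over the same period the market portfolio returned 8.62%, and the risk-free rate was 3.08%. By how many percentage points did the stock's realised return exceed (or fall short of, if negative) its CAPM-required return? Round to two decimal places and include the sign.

-5.44%

Realised HPR = (P1 + D1 − P0) / P0 = (223.53 + 9.42 − 216.13) / 216.13 = 16.82 / 216.13 = 7.7824%
MRP = 8.62% − 3.08% = 5.54%
CAPM required = R_f + β·MRP = 3.08% + 1.83 × 5.54% = 13.2182%
α = realised − required = 7.7824% − 13.2182% = -5.44%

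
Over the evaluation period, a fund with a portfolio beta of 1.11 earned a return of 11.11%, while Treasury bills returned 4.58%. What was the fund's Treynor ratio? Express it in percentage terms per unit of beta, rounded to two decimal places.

5.88%

Treynor = (R_P − R_f) / β_P = (11.11% − 4.58%) / 1.1100 = 6.53% / 1.1100 = 5.88%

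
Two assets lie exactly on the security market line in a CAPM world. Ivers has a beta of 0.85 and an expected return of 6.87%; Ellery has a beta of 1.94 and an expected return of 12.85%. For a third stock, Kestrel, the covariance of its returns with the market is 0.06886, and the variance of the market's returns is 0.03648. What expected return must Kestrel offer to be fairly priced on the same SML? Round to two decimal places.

12.56%

MRP = (12.85% − 6.87%) / (1.94 − 0.85) = 5.4862%
R_f = 6.87% − 0.85 × 5.4862% = 2.2067%
β_Kestrel = Cov / Var(R_m) = 0.06886 / 0.03648 = 1.8876
E(R_Kestrel) = R_f + β × MRP = 2.2067% + 1.8876 × 5.4862% = 12.56%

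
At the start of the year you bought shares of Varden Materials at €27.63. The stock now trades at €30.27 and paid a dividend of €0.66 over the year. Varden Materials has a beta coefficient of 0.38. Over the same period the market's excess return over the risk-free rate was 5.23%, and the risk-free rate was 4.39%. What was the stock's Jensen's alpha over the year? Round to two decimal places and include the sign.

Realised HPR = (P1 + D1 − P0) / P0 = (30.27 + 0.66 − 27.63) / 27.63 = 3.30 / 27.63 = 11.9435%
CAPM required = R_f + β·MRP = 4.39% + 0.38 × 5.23% = 6.3774%
α = realised − required = 11.9435% − 6.3774% = +5.57%

+5.57%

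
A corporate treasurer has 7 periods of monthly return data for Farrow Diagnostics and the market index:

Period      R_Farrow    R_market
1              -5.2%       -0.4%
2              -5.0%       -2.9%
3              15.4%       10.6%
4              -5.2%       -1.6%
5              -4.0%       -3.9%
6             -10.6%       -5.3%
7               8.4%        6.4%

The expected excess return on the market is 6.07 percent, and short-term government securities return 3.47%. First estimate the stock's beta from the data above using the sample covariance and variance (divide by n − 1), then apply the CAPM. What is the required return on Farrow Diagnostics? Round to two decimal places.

12.76%

Mean R_i = (-5.2 − 5.0 + 15.4 − 5.2 − 4.0 − 10.6 + 8.4) / 7 = -0.8857%
Mean R_m = (-0.4 − 2.9 + 10.6 − 1.6 − 3.9 − 5.3 + 6.4) / 7 = 0.4143%
Σ(R_i − R̄_i)(R_m − R̄_m) = 316.2486  ⇒  Cov = 316.2486 / 6 = 52.7081
Σ(R_m − R̄_m)² = 206.5486  ⇒  Var(R_m) = 206.5486 / 6 = 34.4248
β = Cov / Var(R_m) = 52.7081 / 34.4248 = 1.5311
E(R) = R_f + β × MRP = 3.47% + 1.5311 × 6.07% = 12.76%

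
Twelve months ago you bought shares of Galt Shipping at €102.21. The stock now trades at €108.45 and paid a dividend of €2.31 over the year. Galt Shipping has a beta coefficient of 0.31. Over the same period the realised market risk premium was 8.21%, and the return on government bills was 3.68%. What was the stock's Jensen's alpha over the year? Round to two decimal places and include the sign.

+2.14%

Realised HPR = (P1 + D1 − P0) / P0 = (108.45 + 2.31 − 102.21) / 102.21 = 8.55 / 102.21 = 8.3651%
CAPM required = R_f + β·MRP = 3.68% + 0.31 × 8.21% = 6.2251%
α = realised − required = 8.3651% − 6.2251% = +2.14%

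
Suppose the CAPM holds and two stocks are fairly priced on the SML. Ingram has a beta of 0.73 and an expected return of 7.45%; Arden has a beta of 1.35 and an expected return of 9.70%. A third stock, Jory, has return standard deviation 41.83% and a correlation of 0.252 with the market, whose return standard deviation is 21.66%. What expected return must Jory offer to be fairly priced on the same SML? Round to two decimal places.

6.57%

MRP = (9.70% − 7.45%) / (1.35 − 0.73) = 3.6290%
R_f = 7.45% − 0.73 × 3.6290% = 4.8008%
β_Jory = ρ·σ_i/σ_m = 0.252 × 41.83 / 21.66 = 0.4867
E(R_Jory) = R_f + β × MRP = 4.8008% + 0.4867 × 3.6290% = 6.57%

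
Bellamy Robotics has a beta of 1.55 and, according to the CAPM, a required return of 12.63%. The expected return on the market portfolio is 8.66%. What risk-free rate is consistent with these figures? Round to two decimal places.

1.44%

E(R) = R_f + β(E(R_m) − R_f) = R_f(1 − β) + β·E(R_m)
12.63% = R_f × (1 − 1.55) + 1.55 × 8.66%
12.63% = R_f × -0.55 + 13.4230%
R_f = (12.63% − 13.4230%) / -0.55 = 1.44%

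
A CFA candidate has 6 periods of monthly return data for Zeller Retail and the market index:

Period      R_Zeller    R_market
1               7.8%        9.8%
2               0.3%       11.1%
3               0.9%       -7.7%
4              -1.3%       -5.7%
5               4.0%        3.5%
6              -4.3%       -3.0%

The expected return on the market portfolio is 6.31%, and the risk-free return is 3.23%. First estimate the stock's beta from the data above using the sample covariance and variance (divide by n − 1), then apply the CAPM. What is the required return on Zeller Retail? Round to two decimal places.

Mean R_i = (7.8 + 0.3 + 0.9 − 1.3 + 4.0 − 4.3) / 6 = 1.2333%
Mean R_m = (9.8 + 11.1 − 7.7 − 5.7 + 3.5 − 3.0) / 6 = 1.3333%
Σ(R_i − R̄_i)(R_m − R̄_m) = 97.2833  ⇒  Cov = 97.2833 / 5 = 19.4567
Σ(R_m − R̄_m)² = 321.6133  ⇒  Var(R_m) = 321.6133 / 5 = 64.3227
β = Cov / Var(R_m) = 19.4567 / 64.3227 = 0.3025
MRP = 6.31% − 3.23% = 3.08%
E(R) = R_f + β × MRP = 3.23% + 0.3025 × 3.08% = 4.16%

4.16%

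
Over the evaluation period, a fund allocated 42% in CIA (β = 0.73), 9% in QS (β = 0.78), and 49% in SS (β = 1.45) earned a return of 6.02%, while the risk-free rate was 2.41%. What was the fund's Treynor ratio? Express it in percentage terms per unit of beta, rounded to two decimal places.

β_P = 0.42×0.73 + 0.09×0.78 + 0.49×1.45 = 1.0873
Treynor = (R_P − R_f) / β_P = (6.02% − 2.41%) / 1.0873 = 3.61% / 1.0873 = 3.32%

3.32%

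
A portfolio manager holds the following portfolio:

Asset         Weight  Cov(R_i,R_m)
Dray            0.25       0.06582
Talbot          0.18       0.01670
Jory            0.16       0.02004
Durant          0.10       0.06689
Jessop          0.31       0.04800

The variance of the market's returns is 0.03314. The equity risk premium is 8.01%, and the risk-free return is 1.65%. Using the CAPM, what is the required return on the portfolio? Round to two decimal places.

β_Dray = 0.06582 / 0.03314 = 1.9861
β_Talbot = 0.01670 / 0.03314 = 0.5039
β_Jory = 0.02004 / 0.03314 = 0.6047
β_Durant = 0.06689 / 0.03314 = 2.0184
β_Jessop = 0.04800 / 0.03314 = 1.4484
β_P = Σ w_i β_i = 0.25×1.9861 + 0.18×0.5039 + 0.16×0.6047 + 0.10×2.0184 + 0.31×1.4484 = 1.3348
E(R_P) = R_f + β_P × MRP = 1.65% + 1.3348 × 8.01% = 12.34%

12.34%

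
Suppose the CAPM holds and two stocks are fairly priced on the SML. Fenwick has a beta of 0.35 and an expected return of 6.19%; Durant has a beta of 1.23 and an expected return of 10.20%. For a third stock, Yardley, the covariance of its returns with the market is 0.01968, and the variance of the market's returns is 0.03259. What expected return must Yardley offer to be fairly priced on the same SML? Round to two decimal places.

7.35%

MRP = (10.20% − 6.19%) / (1.23 − 0.35) = 4.5568%
R_f = 6.19% − 0.35 × 4.5568% = 4.5951%
β_Yardley = Cov / Var(R_m) = 0.01968 / 0.03259 = 0.6039
E(R_Yardley) = R_f + β × MRP = 4.5951% + 0.6039 × 4.5568% = 7.35%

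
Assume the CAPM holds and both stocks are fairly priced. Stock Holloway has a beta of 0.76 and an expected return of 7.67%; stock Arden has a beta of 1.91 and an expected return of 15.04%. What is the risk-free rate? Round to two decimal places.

Both satisfy E(R) = R_f + β·MRP, so the slope of the SML is
MRP = (15.04% − 7.67%) / (1.91 − 0.76) = 7.37% / 1.15 = 6.4087%
R_f = E(R_Holloway) − β_Holloway·MRP = 7.67% − 0.76 × 6.4087% = 2.7994%

2.80%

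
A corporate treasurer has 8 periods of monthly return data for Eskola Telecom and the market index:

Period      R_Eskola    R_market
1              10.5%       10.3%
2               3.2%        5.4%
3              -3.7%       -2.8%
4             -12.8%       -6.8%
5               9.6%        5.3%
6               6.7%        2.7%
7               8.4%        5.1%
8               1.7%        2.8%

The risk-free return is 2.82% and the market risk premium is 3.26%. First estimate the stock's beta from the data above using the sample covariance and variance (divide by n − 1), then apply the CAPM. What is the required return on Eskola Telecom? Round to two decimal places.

7.34%

Mean R_i = (10.5 + 3.2 − 3.7 − 12.8 + 9.6 + 6.7 + 8.4 + 1.7) / 8 = 2.9500%
Mean R_m = (10.3 + 5.4 − 2.8 − 6.8 + 5.3 + 2.7 + 5.1 + 2.8) / 8 = 2.7500%
Σ(R_i − R̄_i)(R_m − R̄_m) = 274.5000  ⇒  Cov = 274.5000 / 7 = 39.2143
Σ(R_m − R̄_m)² = 198.0600  ⇒  Var(R_m) = 198.0600 / 7 = 28.2943
β = Cov / Var(R_m) = 39.2143 / 28.2943 = 1.3859
E(R) = R_f + β × MRP = 2.82% + 1.3859 × 3.26% = 7.34%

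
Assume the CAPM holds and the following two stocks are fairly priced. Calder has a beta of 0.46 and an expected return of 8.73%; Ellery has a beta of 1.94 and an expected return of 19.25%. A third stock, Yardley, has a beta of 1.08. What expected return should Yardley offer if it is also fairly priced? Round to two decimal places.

MRP (SML slope) = (19.25% − 8.73%) / (1.94 − 0.46) = 10.52% / 1.48 = 7.1081%
R_f (intercept) = 8.73% − 0.46 × 7.1081% = 5.4603%
E(R_Yardley) = R_f + β × MRP = 5.4603% + 1.08 × 7.1081% = 13.14%

13.14%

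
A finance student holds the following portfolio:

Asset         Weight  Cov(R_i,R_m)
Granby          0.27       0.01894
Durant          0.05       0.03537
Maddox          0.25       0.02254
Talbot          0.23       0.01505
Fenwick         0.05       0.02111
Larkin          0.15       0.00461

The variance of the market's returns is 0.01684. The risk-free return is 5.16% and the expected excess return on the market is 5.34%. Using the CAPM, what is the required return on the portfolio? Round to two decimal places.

β_Granby = 0.01894 / 0.01684 = 1.1247
β_Durant = 0.03537 / 0.01684 = 2.1004
β_Maddox = 0.02254 / 0.01684 = 1.3385
β_Talbot = 0.01505 / 0.01684 = 0.8937
β_Fenwick = 0.02111 / 0.01684 = 1.2536
β_Larkin = 0.00461 / 0.01684 = 0.2738
β_P = Σ w_i β_i = 0.27×1.1247 + 0.05×2.1004 + 0.25×1.3385 + 0.23×0.8937 + 0.05×1.2536 + 0.15×0.2738 = 1.0526
E(R_P) = R_f + β_P × MRP = 5.16% + 1.0526 × 5.34% = 10.78%

10.78%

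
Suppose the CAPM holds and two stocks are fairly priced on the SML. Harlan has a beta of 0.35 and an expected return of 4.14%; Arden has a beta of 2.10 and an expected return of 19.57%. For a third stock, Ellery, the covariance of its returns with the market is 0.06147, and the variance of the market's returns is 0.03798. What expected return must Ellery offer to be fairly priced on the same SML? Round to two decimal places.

MRP = (19.57% − 4.14%) / (2.10 − 0.35) = 8.8171%
R_f = 4.14% − 0.35 × 8.8171% = 1.0540%
β_Ellery = Cov / Var(R_m) = 0.06147 / 0.03798 = 1.6185
E(R_Ellery) = R_f + β × MRP = 1.0540% + 1.6185 × 8.8171% = 15.32%

15.32%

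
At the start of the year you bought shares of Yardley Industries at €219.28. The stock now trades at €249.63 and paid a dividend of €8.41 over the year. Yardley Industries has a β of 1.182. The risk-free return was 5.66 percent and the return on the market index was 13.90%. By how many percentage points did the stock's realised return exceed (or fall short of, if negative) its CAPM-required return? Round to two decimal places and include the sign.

Realised HPR = (P1 + D1 − P0) / P0 = (249.63 + 8.41 − 219.28) / 219.28 = 38.76 / 219.28 = 17.6760%
MRP = 13.90% − 5.66% = 8.24%
CAPM required = R_f + β·MRP = 5.66% + 1.182 × 8.24% = 15.39968%
α = realised − required = 17.6760% − 15.39968% = +2.28%

+2.28%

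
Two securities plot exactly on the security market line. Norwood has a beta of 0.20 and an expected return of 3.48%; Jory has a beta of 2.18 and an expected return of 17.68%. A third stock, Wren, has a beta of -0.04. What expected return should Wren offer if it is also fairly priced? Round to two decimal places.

1.76%

MRP (SML slope) = (17.68% − 3.48%) / (2.18 − 0.20) = 14.20% / 1.98 = 7.1717%
R_f (intercept) = 3.48% − 0.20 × 7.1717% = 2.0457%
E(R_Wren) = R_f + β × MRP = 2.0457% + -0.04 × 7.1717% = 1.76%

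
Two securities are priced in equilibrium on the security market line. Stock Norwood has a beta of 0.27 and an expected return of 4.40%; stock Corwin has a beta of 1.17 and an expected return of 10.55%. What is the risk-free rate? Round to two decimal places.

2.56%

Both satisfy E(R) = R_f + β·MRP, so the slope of the SML is
MRP = (10.55% − 4.40%) / (1.17 − 0.27) = 6.15% / 0.90 = 6.8333%
R_f = E(R_Norwood) − β_Norwood·MRP = 4.40% − 0.27 × 6.8333% = 2.5550%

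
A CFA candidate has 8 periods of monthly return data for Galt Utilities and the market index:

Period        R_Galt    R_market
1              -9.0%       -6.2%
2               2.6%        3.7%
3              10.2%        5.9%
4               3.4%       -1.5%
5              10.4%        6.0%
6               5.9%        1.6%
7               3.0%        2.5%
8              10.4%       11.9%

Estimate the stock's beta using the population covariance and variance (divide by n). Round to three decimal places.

Mean R_i = (-9.0 + 2.6 + 10.2 + 3.4 + 10.4 + 5.9 + 3.0 + 10.4) / 8 = 4.6125%
Mean R_m = (-6.2 + 3.7 + 5.9 − 1.5 + 6.0 + 1.6 + 2.5 + 11.9) / 8 = 2.9875%
Σ(R_i − R̄_i)(R_m − R̄_m) = 213.3613  ⇒  Cov = 213.3613 / 8 = 26.6702
Σ(R_m − R̄_m)² = 204.2088  ⇒  Var(R_m) = 204.2088 / 8 = 25.5261
β = Cov / Var(R_m) = 26.6702 / 25.5261 = 1.0448

1.045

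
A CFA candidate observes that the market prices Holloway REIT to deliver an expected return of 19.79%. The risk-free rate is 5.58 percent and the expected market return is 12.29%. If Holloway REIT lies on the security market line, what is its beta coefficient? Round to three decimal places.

2.118

MRP = 12.29% − 5.58% = 6.71%
β = (E(R) − R_f) / MRP = (19.79% − 5.58%) / 6.71% = 14.21% / 6.71% = 2.118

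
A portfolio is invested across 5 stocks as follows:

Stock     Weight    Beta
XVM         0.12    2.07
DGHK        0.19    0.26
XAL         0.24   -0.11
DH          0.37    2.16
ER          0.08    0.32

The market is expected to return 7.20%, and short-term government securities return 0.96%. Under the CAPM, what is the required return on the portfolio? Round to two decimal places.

7.80%

β_P = Σ w_i β_i = 0.12×2.07 + 0.19×0.26 + 0.24×-0.11 + 0.37×2.16 + 0.08×0.32 = 1.0962
MRP = 7.20% − 0.96% = 6.24%
E(R_P) = R_f + β_P × MRP = 0.96% + 1.0962 × 6.24% = 7.80%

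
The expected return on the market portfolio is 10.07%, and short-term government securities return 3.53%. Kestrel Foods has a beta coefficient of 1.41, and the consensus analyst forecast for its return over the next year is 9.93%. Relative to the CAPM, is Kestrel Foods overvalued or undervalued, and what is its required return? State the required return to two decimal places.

MRP = 10.07% − 3.53% = 6.54%
Required return = R_f + β·MRP = 3.53% + 1.41 × 6.54% = 12.75%
Forecast 9.93% < required 12.75% → the stock plots below the SML → overvalued.

Overvalued; required return 12.75%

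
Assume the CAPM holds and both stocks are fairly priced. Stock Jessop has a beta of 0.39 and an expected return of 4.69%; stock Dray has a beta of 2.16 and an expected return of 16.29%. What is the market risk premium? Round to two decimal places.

6.55%

Both satisfy E(R) = R_f + β·MRP, so the slope of the SML is
MRP = (16.29% − 4.69%) / (2.16 − 0.39) = 11.60% / 1.77 = 6.5537%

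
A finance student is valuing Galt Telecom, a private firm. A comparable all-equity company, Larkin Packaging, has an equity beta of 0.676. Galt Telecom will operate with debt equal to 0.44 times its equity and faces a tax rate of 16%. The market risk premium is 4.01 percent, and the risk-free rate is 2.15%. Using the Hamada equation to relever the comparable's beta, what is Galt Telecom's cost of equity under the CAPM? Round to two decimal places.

5.86%

β_L = β_U × [1 + (1 − t)(D/E)] = 0.676 × [1 + (1 − 0.16) × 0.44]
    = 0.676 × [1 + 0.84 × 0.44] = 0.676 × 1.3696 = 0.9258
E(R) = R_f + β_L × MRP = 2.15% + 0.9258 × 4.01% = 5.86%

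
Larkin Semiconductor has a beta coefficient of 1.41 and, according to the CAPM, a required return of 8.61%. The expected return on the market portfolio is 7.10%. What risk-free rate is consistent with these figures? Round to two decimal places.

3.42%

E(R) = R_f + β(E(R_m) − R_f) = R_f(1 − β) + β·E(R_m)
8.61% = R_f × (1 − 1.41) + 1.41 × 7.10%
8.61% = R_f × -0.41 + 10.0110%
R_f = (8.61% − 10.0110%) / -0.41 = 3.42%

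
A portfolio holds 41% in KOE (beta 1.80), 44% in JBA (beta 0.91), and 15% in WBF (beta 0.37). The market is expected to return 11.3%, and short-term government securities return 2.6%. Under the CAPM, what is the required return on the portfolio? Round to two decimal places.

β_P = Σ w_i β_i = 0.41×1.80 + 0.44×0.91 + 0.15×0.37 = 1.1939
MRP = 11.3% − 2.6% = 8.70%
E(R_P) = R_f + β_P × MRP = 2.6% + 1.1939 × 8.7% = 12.99%

12.99%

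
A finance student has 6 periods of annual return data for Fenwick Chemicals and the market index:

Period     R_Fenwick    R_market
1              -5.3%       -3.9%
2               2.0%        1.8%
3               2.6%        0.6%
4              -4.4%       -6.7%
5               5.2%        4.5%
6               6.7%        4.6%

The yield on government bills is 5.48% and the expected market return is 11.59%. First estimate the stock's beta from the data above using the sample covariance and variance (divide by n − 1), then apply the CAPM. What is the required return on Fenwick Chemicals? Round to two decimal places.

Mean R_i = (-5.3 + 2.0 + 2.6 − 4.4 + 5.2 + 6.7) / 6 = 1.1333%
Mean R_m = (-3.9 + 1.8 + 0.6 − 6.7 + 4.5 + 4.6) / 6 = 0.1500%
Σ(R_i − R̄_i)(R_m − R̄_m) = 108.5100  ⇒  Cov = 108.5100 / 5 = 21.7020
Σ(R_m − R̄_m)² = 104.9750  ⇒  Var(R_m) = 104.9750 / 5 = 20.9950
β = Cov / Var(R_m) = 21.7020 / 20.9950 = 1.0337
MRP = 11.59% − 5.48% = 6.11%
E(R) = R_f + β × MRP = 5.48% + 1.0337 × 6.11% = 11.80%

11.80%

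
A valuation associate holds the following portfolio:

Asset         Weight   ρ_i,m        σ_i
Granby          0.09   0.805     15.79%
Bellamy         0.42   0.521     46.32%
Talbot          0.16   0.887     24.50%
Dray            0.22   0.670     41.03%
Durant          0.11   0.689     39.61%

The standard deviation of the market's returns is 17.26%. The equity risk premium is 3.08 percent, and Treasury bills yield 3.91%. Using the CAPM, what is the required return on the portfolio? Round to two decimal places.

8.16%

β_Granby = 0.805 × 15.79% / 17.26% = 0.7364
β_Bellamy = 0.521 × 46.32% / 17.26% = 1.3982
β_Talbot = 0.887 × 24.50% / 17.26% = 1.2591
β_Dray = 0.670 × 41.03% / 17.26% = 1.5927
β_Durant = 0.689 × 39.61% / 17.26% = 1.5812
β_P = Σ w_i β_i = 0.09×0.7364 + 0.42×1.3982 + 0.16×1.2591 + 0.22×1.5927 + 0.11×1.5812 = 1.3793
E(R_P) = R_f + β_P × MRP = 3.91% + 1.3793 × 3.08% = 8.16%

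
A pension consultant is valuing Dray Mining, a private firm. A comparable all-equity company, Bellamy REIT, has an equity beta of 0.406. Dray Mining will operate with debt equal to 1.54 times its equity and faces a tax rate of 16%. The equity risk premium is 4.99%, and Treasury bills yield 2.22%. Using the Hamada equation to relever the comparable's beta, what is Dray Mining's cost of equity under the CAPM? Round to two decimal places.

β_L = β_U × [1 + (1 − t)(D/E)] = 0.406 × [1 + (1 − 0.16) × 1.54]
    = 0.406 × [1 + 0.84 × 1.54] = 0.406 × 2.2936 = 0.9312
E(R) = R_f + β_L × MRP = 2.22% + 0.9312 × 4.99% = 6.87%

6.87%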